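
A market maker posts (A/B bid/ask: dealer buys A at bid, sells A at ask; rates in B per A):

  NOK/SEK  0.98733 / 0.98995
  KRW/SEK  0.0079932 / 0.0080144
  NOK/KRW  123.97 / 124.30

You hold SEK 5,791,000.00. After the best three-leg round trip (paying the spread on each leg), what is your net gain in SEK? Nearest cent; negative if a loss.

Net profit: SEK 5,656.77

Best loop SEK → NOK → KRW → SEK:
SEK 5,791,000.00 ÷ 0.98995 (buy NOK at ask) = NOK 5,849,790.39
NOK 5,849,790.39 × 123.97 (sell NOK at bid) = KRW 725,198,515
KRW 725,198,515 × 0.0079932 (sell KRW at bid) = SEK 5,796,656.77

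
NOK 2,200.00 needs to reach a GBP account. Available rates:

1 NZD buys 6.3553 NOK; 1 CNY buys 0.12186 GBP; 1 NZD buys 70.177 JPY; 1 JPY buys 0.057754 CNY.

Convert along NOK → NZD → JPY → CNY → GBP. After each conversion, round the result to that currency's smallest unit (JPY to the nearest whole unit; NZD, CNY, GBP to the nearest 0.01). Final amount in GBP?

GBP 170.97

NOK 2,200.00 ÷ 6.3553 = NZD 346.17
NZD 346.17 × 70.177 = JPY 24,293
JPY 24,293 × 0.057754 = CNY 1,403.02
CNY 1,403.02 × 0.12186 = GBP 170.97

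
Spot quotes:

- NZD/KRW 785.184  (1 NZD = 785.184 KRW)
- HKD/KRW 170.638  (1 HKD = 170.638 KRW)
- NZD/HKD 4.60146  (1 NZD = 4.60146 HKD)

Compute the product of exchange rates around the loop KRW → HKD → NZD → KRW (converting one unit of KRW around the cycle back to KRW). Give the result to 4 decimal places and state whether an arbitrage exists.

1.0000 (no arbitrage)

Around KRW → HKD → NZD → KRW: 1 ÷ 170.638 ÷ 4.60146 × 785.184 = 1.000000
Product ≈ 1 (deviation 0.000%, within rounding noise).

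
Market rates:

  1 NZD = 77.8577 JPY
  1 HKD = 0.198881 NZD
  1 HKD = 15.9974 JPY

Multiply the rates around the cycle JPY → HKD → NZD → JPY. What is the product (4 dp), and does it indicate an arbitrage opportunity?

Around JPY → HKD → NZD → JPY: 1 ÷ 15.9974 × 0.198881 × 77.8577 = 0.967933
Product < 1; profitable direction is JPY → NZD → HKD → JPY.

0.9679 (arbitrage exists)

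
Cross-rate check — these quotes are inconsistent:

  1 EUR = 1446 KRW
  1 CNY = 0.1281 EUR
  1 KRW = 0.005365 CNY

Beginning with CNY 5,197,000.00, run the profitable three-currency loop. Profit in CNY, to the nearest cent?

Profit: CNY 32,565.03

Profitable loop is CNY → KRW → EUR → CNY:
CNY 5,197,000.00 ÷ 0.005365 = KRW 968,685,927
KRW 968,685,927 ÷ 1446 = EUR 669,907.28
EUR 669,907.28 ÷ 0.1281 = CNY 5,229,565.03
Profit = CNY 5,229,565.03 − CNY 5,197,000.00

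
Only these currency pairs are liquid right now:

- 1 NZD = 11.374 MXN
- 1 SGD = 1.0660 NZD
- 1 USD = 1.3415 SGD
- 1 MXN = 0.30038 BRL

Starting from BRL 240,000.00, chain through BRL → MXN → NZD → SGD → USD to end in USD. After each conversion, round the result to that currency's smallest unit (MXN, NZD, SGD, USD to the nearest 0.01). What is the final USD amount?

BRL 240,000.00 ÷ 0.30038 = MXN 798,987.95
MXN 798,987.95 ÷ 11.374 = NZD 70,246.87
NZD 70,246.87 ÷ 1.0660 = SGD 65,897.63
SGD 65,897.63 ÷ 1.3415 = USD 49,122.35

USD 49,122.35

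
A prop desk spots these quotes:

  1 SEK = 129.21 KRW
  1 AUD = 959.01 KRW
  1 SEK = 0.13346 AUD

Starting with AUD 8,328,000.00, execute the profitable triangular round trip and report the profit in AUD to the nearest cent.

Profitable loop is AUD → SEK → KRW → AUD:
AUD 8,328,000.00 ÷ 0.13346 = SEK 62,400,719.32
SEK 62,400,719.32 × 129.21 = KRW 8,062,796,943
KRW 8,062,796,943 ÷ 959.01 = AUD 8,407,416.96
Profit = AUD 8,407,416.96 − AUD 8,328,000.00

Profit: AUD 79,416.96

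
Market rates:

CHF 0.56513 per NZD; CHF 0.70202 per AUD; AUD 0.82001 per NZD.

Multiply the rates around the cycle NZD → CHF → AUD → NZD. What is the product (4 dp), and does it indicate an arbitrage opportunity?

Around NZD → CHF → AUD → NZD: 1 × 0.56513 ÷ 0.70202 ÷ 0.82001 = 0.981702
Product < 1; profitable direction is NZD → AUD → CHF → NZD.

0.9817 (arbitrage exists)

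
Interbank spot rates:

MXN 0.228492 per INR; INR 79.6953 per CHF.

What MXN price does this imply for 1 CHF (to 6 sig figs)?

CHF/MXN = 18.2097

1 CHF × 79.6953 = 79.6953 INR
79.6953 INR × 0.228492 = 18.2097 MXN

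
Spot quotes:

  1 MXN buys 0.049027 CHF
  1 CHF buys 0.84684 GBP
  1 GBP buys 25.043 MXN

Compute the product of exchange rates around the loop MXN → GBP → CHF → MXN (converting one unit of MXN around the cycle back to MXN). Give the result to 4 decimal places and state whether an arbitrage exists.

0.9618 (arbitrage exists)

Around MXN → GBP → CHF → MXN: 1 ÷ 25.043 ÷ 0.84684 ÷ 0.049027 = 0.961783
Product < 1; profitable direction is MXN → CHF → GBP → MXN.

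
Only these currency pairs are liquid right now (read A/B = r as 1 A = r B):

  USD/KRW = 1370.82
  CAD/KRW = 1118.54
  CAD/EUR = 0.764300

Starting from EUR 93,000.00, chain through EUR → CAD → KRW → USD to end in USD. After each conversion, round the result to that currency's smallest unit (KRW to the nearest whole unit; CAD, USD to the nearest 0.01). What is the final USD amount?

EUR 93,000.00 ÷ 0.764300 = CAD 121,679.97
CAD 121,679.97 × 1118.54 = KRW 136,103,914
KRW 136,103,914 ÷ 1370.82 = USD 99,286.50

USD 99,286.50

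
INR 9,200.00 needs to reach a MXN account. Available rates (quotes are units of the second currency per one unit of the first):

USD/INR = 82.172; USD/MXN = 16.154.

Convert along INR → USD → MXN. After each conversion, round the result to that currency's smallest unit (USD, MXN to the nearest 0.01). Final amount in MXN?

INR 9,200.00 ÷ 82.172 = USD 111.96
USD 111.96 × 16.154 = MXN 1,808.60

MXN 1,808.60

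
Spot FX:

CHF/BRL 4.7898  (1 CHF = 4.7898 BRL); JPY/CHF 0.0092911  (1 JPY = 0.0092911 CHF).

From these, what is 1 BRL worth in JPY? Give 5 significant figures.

BRL/JPY = 22.471

1 BRL ÷ 4.7898 = 0.208777 CHF
0.208777 CHF ÷ 0.0092911 = 22.4706 JPY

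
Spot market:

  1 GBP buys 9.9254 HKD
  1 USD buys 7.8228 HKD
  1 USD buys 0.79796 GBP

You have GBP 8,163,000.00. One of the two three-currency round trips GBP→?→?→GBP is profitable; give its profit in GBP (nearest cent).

Profit: GBP 101,502.38

Profitable loop is GBP → HKD → USD → GBP:
GBP 8,163,000.00 × 9.9254 = HKD 81,021,040.20
HKD 81,021,040.20 ÷ 7.8228 = USD 10,357,038.43
USD 10,357,038.43 × 0.79796 = GBP 8,264,502.38
Profit = GBP 8,264,502.38 − GBP 8,163,000.00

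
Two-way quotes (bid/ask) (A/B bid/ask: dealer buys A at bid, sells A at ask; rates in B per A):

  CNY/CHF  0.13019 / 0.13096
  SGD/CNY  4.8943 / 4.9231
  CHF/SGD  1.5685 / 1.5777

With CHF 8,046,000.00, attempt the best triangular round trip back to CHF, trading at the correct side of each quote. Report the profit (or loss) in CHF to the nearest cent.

Best loop CHF → SGD → CNY → CHF:
CHF 8,046,000.00 × 1.5685 (sell CHF at bid) = SGD 12,620,151.00
SGD 12,620,151.00 × 4.8943 (sell SGD at bid) = CNY 61,766,805.04
CNY 61,766,805.04 × 0.13019 (sell CNY at bid) = CHF 8,041,420.35

Net result: CHF -4,579.65 (no profitable arbitrage after spreads)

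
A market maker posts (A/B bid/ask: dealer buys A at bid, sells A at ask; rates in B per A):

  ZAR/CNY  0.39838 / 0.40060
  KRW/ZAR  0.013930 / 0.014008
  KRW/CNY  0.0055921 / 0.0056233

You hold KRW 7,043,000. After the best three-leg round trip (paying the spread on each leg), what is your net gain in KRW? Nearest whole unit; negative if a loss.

Net result: KRW -24,480 (no profitable arbitrage after spreads)

Best loop KRW → CNY → ZAR → KRW:
KRW 7,043,000 × 0.0055921 (sell KRW at bid) = CNY 39,385.16
CNY 39,385.16 ÷ 0.40060 (buy ZAR at ask) = ZAR 98,315.43
ZAR 98,315.43 ÷ 0.014008 (buy KRW at ask) = KRW 7,018,520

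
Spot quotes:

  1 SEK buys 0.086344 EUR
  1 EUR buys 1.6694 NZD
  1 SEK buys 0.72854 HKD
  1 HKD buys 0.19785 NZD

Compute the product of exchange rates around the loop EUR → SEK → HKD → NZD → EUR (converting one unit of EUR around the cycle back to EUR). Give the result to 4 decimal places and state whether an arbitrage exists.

Around EUR → SEK → HKD → NZD → EUR: 1 ÷ 0.086344 × 0.72854 × 0.19785 ÷ 1.6694 = 0.999993
Product ≈ 1 (deviation 0.001%, within rounding noise).

1.0000 (no arbitrage)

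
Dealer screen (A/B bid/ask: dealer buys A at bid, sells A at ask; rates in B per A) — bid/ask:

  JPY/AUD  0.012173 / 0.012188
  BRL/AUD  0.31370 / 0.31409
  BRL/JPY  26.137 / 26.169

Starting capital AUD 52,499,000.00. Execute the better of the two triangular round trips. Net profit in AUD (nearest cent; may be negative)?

Net profit: AUD 681,238.58

Best loop AUD → BRL → JPY → AUD:
AUD 52,499,000.00 ÷ 0.31409 (buy BRL at ask) = BRL 167,146,359.32
BRL 167,146,359.32 × 26.137 (sell BRL at bid) = JPY 4,368,704,394
JPY 4,368,704,394 × 0.012173 (sell JPY at bid) = AUD 53,180,238.58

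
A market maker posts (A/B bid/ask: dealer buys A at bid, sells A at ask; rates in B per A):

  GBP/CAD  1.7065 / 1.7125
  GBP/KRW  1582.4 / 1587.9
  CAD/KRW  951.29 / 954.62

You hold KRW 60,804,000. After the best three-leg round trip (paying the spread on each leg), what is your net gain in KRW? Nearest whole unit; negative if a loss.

Net profit: KRW 1,358,465

Best loop KRW → GBP → CAD → KRW:
KRW 60,804,000 ÷ 1587.9 (buy GBP at ask) = GBP 38,292.08
GBP 38,292.08 × 1.7065 (sell GBP at bid) = CAD 65,345.44
CAD 65,345.44 × 951.29 (sell CAD at bid) = KRW 62,162,465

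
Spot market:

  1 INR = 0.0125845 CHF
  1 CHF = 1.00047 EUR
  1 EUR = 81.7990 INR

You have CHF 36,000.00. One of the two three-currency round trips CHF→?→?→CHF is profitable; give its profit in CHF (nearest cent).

Profitable loop is CHF → EUR → INR → CHF:
CHF 36,000.00 × 1.00047 = EUR 36,016.92
EUR 36,016.92 × 81.7990 = INR 2,946,148.04
INR 2,946,148.04 × 0.0125845 = CHF 37,075.80
Profit = CHF 37,075.80 − CHF 36,000.00

Profit: CHF 1,075.80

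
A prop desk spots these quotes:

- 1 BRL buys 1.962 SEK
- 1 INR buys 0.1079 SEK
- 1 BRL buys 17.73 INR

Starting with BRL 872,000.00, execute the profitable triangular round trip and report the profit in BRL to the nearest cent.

Profitable loop is BRL → SEK → INR → BRL:
BRL 872,000.00 × 1.962 = SEK 1,710,864.00
SEK 1,710,864.00 ÷ 0.1079 = INR 15,856,014.83
INR 15,856,014.83 ÷ 17.73 = BRL 894,304.28
Profit = BRL 894,304.28 − BRL 872,000.00

Profit: BRL 22,304.28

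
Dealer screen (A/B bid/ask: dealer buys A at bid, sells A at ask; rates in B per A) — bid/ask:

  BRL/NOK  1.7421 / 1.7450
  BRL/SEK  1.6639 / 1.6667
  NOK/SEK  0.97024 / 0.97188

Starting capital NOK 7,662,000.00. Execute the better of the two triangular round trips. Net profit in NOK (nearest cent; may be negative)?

Net profit: NOK 108,285.36

Best loop NOK → SEK → BRL → NOK:
NOK 7,662,000.00 × 0.97024 (sell NOK at bid) = SEK 7,433,978.88
SEK 7,433,978.88 ÷ 1.6667 (buy BRL at ask) = BRL 4,460,298.12
BRL 4,460,298.12 × 1.7421 (sell BRL at bid) = NOK 7,770,285.36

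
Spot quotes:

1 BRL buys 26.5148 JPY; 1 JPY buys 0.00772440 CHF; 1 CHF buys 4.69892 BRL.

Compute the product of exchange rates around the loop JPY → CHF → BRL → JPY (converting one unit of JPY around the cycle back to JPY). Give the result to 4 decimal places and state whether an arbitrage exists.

0.9624 (arbitrage exists)

Around JPY → CHF → BRL → JPY: 1 × 0.00772440 × 4.69892 × 26.5148 = 0.962390
Product < 1; profitable direction is JPY → BRL → CHF → JPY.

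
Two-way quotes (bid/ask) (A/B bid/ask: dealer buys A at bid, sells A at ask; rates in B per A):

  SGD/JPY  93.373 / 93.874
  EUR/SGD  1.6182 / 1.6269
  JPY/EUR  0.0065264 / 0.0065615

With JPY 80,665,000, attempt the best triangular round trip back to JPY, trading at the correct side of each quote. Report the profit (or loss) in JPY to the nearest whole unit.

Net result: JPY -168,718 (no profitable arbitrage after spreads)

Best loop JPY → SGD → EUR → JPY:
JPY 80,665,000 ÷ 93.874 (buy SGD at ask) = SGD 859,290.11
SGD 859,290.11 ÷ 1.6269 (buy EUR at ask) = EUR 528,176.36
EUR 528,176.36 ÷ 0.0065615 (buy JPY at ask) = JPY 80,496,282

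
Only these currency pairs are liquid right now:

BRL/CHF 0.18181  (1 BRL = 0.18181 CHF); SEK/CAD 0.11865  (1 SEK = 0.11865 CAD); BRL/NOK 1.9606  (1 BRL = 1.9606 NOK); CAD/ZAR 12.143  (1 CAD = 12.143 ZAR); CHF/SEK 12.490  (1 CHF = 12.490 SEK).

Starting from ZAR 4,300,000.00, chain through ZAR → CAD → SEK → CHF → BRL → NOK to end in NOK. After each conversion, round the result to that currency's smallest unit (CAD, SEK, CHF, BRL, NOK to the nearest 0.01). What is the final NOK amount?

NOK 2,576,816.54

ZAR 4,300,000.00 ÷ 12.143 = CAD 354,113.48
CAD 354,113.48 ÷ 0.11865 = SEK 2,984,521.53
SEK 2,984,521.53 ÷ 12.490 = CHF 238,952.88
CHF 238,952.88 ÷ 0.18181 = BRL 1,314,299.98
BRL 1,314,299.98 × 1.9606 = NOK 2,576,816.54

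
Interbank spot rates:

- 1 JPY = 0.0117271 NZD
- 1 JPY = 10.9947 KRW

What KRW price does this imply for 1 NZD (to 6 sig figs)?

NZD/KRW = 937.546

1 NZD ÷ 0.0117271 = 85.2726 JPY
85.2726 JPY × 10.9947 = 937.546 KRW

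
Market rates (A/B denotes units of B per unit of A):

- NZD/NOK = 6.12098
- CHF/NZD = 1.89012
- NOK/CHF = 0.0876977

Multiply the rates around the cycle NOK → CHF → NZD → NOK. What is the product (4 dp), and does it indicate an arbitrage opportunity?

Around NOK → CHF → NZD → NOK: 1 × 0.0876977 × 1.89012 × 6.12098 = 1.014609
Product > 1; profitable direction is NOK → CHF → NZD → NOK.

1.0146 (arbitrage exists)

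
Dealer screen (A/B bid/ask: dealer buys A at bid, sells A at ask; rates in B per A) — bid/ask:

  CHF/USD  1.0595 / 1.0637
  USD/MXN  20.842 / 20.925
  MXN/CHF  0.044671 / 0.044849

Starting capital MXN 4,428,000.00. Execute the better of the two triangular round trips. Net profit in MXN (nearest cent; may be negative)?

Net profit: MXN 7,782.29

Best loop MXN → USD → CHF → MXN:
MXN 4,428,000.00 ÷ 20.925 (buy USD at ask) = USD 211,612.90
USD 211,612.90 ÷ 1.0637 (buy CHF at ask) = CHF 198,940.40
CHF 198,940.40 ÷ 0.044849 (buy MXN at ask) = MXN 4,435,782.29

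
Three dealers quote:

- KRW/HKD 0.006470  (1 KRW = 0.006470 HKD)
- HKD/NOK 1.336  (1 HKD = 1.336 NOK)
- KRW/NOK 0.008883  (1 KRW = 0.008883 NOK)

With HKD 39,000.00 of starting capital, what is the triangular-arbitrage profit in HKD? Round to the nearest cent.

Profit: HKD 1,078.69

Profitable loop is HKD → KRW → NOK → HKD:
HKD 39,000.00 ÷ 0.006470 = KRW 6,027,821
KRW 6,027,821 × 0.008883 = NOK 53,545.13
NOK 53,545.13 ÷ 1.336 = HKD 40,078.69
Profit = HKD 40,078.69 − HKD 39,000.00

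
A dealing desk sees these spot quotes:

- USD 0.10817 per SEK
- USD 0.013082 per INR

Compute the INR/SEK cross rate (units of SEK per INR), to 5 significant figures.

1 INR × 0.013082 = 0.013082 USD
0.013082 USD ÷ 0.10817 = 0.120939 SEK

INR/SEK = 0.12094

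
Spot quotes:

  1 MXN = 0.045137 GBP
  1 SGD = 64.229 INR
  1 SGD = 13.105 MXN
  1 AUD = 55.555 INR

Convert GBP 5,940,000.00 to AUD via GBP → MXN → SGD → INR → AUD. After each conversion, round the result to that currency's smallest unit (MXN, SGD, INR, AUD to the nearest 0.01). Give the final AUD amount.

AUD 11,609,799.98

GBP 5,940,000.00 ÷ 0.045137 = MXN 131,599,353.08
MXN 131,599,353.08 ÷ 13.105 = SGD 10,041,919.35
SGD 10,041,919.35 × 64.229 = INR 644,982,437.93
INR 644,982,437.93 ÷ 55.555 = AUD 11,609,799.98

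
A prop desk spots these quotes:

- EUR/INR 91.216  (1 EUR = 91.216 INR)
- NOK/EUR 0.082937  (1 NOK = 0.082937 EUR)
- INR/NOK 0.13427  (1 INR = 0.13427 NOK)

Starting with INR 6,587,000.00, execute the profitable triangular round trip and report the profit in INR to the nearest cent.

Profit: INR 103,922.48

Profitable loop is INR → NOK → EUR → INR:
INR 6,587,000.00 × 0.13427 = NOK 884,436.49
NOK 884,436.49 × 0.082937 = EUR 73,352.51
EUR 73,352.51 × 91.216 = INR 6,690,922.48
Profit = INR 6,690,922.48 − INR 6,587,000.00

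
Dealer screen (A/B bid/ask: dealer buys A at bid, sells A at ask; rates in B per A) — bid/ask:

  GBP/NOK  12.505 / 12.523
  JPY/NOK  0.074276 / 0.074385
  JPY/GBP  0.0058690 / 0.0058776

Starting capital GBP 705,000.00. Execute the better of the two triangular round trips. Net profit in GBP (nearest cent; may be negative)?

Net profit: GBP 6,425.15

Best loop GBP → JPY → NOK → GBP:
GBP 705,000.00 ÷ 0.0058776 (buy JPY at ask) = JPY 119,946,917
JPY 119,946,917 × 0.074276 (sell JPY at bid) = NOK 8,909,177.22
NOK 8,909,177.22 ÷ 12.523 (buy GBP at ask) = GBP 711,425.15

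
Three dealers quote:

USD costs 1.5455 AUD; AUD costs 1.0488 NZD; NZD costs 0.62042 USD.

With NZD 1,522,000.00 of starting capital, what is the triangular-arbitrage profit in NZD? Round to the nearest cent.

Profitable loop is NZD → USD → AUD → NZD:
NZD 1,522,000.00 × 0.62042 = USD 944,279.24
USD 944,279.24 × 1.5455 = AUD 1,459,383.57
AUD 1,459,383.57 × 1.0488 = NZD 1,530,601.48
Profit = NZD 1,530,601.48 − NZD 1,522,000.00

Profit: NZD 8,601.48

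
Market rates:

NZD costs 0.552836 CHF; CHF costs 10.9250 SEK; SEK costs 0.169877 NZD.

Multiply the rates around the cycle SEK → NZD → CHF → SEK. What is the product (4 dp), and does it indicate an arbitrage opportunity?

1.0260 (arbitrage exists)

Around SEK → NZD → CHF → SEK: 1 × 0.169877 × 0.552836 × 10.9250 = 1.026012
Product > 1; profitable direction is SEK → NZD → CHF → SEK.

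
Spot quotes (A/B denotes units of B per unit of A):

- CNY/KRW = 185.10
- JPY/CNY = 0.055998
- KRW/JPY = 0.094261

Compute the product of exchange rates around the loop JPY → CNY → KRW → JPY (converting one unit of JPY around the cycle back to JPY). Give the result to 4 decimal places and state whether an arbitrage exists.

0.9770 (arbitrage exists)

Around JPY → CNY → KRW → JPY: 1 × 0.055998 × 185.10 × 0.094261 = 0.977037
Product < 1; profitable direction is JPY → KRW → CNY → JPY.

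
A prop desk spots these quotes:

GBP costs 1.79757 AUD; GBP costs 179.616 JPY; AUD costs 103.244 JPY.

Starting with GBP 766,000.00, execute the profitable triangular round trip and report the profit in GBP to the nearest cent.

Profit: GBP 25,469.86

Profitable loop is GBP → AUD → JPY → GBP:
GBP 766,000.00 × 1.79757 = AUD 1,376,938.62
AUD 1,376,938.62 × 103.244 = JPY 142,160,651
JPY 142,160,651 ÷ 179.616 = GBP 791,469.86
Profit = GBP 791,469.86 − GBP 766,000.00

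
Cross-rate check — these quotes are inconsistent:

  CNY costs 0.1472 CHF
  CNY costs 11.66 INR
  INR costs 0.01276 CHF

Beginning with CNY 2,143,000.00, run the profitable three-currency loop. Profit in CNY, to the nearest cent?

Profitable loop is CNY → INR → CHF → CNY:
CNY 2,143,000.00 × 11.66 = INR 24,987,380.00
INR 24,987,380.00 × 0.01276 = CHF 318,838.97
CHF 318,838.97 ÷ 0.1472 = CNY 2,166,025.60
Profit = CNY 2,166,025.60 − CNY 2,143,000.00

Profit: CNY 23,025.60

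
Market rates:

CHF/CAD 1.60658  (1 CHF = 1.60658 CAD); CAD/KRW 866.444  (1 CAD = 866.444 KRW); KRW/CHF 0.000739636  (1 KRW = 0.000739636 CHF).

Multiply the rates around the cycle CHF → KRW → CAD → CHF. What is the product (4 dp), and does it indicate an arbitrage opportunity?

Around CHF → KRW → CAD → CHF: 1 ÷ 0.000739636 ÷ 866.444 ÷ 1.60658 = 0.971268
Product < 1; profitable direction is CHF → CAD → KRW → CHF.

0.9713 (arbitrage exists)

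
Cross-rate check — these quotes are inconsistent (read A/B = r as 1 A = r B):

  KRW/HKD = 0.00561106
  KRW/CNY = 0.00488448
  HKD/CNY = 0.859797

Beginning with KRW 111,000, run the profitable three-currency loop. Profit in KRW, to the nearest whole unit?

Profit: KRW 1,383

Profitable loop is KRW → CNY → HKD → KRW:
KRW 111,000 × 0.00488448 = CNY 542.18
CNY 542.18 ÷ 0.859797 = HKD 630.59
HKD 630.59 ÷ 0.00561106 = KRW 112,383
Profit = KRW 112,383 − KRW 111,000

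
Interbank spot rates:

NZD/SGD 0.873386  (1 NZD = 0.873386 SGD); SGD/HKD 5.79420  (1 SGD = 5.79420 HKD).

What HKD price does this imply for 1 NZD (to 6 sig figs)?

NZD/HKD = 5.06057

1 NZD × 0.873386 = 0.873386 SGD
0.873386 SGD × 5.79420 = 5.06057 HKD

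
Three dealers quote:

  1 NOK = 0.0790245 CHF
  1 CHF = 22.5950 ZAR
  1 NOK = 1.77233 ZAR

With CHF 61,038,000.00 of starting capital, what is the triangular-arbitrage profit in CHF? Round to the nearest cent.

Profit: CHF 455,584.41

Profitable loop is CHF → ZAR → NOK → CHF:
CHF 61,038,000.00 × 22.5950 = ZAR 1,379,153,610.00
ZAR 1,379,153,610.00 ÷ 1.77233 = NOK 778,158,475.00
NOK 778,158,475.00 × 0.0790245 = CHF 61,493,584.41
Profit = CHF 61,493,584.41 − CHF 61,038,000.00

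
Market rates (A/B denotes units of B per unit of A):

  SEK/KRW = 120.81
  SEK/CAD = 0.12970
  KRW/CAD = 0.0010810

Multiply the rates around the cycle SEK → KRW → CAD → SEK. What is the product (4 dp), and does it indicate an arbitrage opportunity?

1.0069 (arbitrage exists)

Around SEK → KRW → CAD → SEK: 1 × 120.81 × 0.0010810 ÷ 0.12970 = 1.006905
Product > 1; profitable direction is SEK → KRW → CAD → SEK.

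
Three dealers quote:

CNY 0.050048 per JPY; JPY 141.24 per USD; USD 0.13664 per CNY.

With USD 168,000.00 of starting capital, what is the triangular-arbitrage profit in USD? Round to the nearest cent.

Profitable loop is USD → CNY → JPY → USD:
USD 168,000.00 ÷ 0.13664 = CNY 1,229,508.20
CNY 1,229,508.20 ÷ 0.050048 = JPY 24,566,580
JPY 24,566,580 ÷ 141.24 = USD 173,935.00
Profit = USD 173,935.00 − USD 168,000.00

Profit: USD 5,935.00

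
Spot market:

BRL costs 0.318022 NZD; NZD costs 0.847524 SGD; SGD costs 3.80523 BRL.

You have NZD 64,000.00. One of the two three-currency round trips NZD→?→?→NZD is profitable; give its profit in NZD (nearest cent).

Profitable loop is NZD → SGD → BRL → NZD:
NZD 64,000.00 × 0.847524 = SGD 54,241.54
SGD 54,241.54 × 3.80523 = BRL 206,401.52
BRL 206,401.52 × 0.318022 = NZD 65,640.22
Profit = NZD 65,640.22 − NZD 64,000.00

Profit: NZD 1,640.22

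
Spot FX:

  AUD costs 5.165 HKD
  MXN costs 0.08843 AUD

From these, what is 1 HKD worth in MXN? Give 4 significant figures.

HKD/MXN = 2.189

1 HKD ÷ 5.165 = 0.193611 AUD
0.193611 AUD ÷ 0.08843 = 2.18942 MXN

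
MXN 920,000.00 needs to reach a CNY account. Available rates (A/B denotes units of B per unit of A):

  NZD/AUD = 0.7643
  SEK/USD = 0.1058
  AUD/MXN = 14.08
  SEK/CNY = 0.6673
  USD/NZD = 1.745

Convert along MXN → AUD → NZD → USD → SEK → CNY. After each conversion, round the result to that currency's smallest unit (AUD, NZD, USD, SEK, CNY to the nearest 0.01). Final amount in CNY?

CNY 309,002.03

MXN 920,000.00 ÷ 14.08 = AUD 65,340.91
AUD 65,340.91 ÷ 0.7643 = NZD 85,491.18
NZD 85,491.18 ÷ 1.745 = USD 48,992.08
USD 48,992.08 ÷ 0.1058 = SEK 463,063.14
SEK 463,063.14 × 0.6673 = CNY 309,002.03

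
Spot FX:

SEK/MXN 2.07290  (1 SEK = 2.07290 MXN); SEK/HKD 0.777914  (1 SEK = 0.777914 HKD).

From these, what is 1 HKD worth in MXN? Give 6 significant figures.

1 HKD ÷ 0.777914 = 1.28549 SEK
1.28549 SEK × 2.07290 = 2.66469 MXN

HKD/MXN = 2.66469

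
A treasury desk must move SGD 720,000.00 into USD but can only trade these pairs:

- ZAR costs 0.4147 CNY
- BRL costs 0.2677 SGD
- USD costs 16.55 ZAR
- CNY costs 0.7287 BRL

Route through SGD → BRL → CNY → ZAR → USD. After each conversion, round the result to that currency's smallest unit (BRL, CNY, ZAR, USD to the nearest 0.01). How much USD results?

SGD 720,000.00 ÷ 0.2677 = BRL 2,689,577.89
BRL 2,689,577.89 ÷ 0.7287 = CNY 3,690,926.16
CNY 3,690,926.16 ÷ 0.4147 = ZAR 8,900,231.88
ZAR 8,900,231.88 ÷ 16.55 = USD 537,778.36

USD 537,778.36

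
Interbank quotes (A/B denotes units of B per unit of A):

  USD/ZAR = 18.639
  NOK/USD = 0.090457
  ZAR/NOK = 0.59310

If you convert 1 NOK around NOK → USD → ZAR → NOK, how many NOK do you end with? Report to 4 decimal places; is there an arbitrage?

1.0000 (no arbitrage)

Around NOK → USD → ZAR → NOK: 1 × 0.090457 × 18.639 × 0.59310 = 0.999983
Product ≈ 1 (deviation 0.002%, within rounding noise).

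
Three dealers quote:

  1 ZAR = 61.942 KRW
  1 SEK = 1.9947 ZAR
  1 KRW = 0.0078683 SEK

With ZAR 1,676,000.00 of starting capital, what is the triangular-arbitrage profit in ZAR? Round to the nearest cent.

Profit: ZAR 47,972.34

Profitable loop is ZAR → SEK → KRW → ZAR:
ZAR 1,676,000.00 ÷ 1.9947 = SEK 840,226.60
SEK 840,226.60 ÷ 0.0078683 = KRW 106,786,294
KRW 106,786,294 ÷ 61.942 = ZAR 1,723,972.34
Profit = ZAR 1,723,972.34 − ZAR 1,676,000.00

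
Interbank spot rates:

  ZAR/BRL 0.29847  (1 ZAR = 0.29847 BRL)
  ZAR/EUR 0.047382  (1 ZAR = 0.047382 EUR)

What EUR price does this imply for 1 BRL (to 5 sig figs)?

BRL/EUR = 0.15875

1 BRL ÷ 0.29847 = 3.35042 ZAR
3.35042 ZAR × 0.047382 = 0.15875 EUR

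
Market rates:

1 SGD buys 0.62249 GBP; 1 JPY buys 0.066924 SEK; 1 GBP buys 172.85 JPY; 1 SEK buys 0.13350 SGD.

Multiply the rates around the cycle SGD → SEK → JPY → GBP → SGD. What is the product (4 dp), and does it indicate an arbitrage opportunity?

Around SGD → SEK → JPY → GBP → SGD: 1 ÷ 0.13350 ÷ 0.066924 ÷ 172.85 ÷ 0.62249 = 1.040244
Product > 1; profitable direction is SGD → SEK → JPY → GBP → SGD.

1.0402 (arbitrage exists)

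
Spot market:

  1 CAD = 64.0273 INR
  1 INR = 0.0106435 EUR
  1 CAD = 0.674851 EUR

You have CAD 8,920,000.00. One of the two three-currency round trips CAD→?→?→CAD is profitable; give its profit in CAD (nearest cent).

Profitable loop is CAD → INR → EUR → CAD:
CAD 8,920,000.00 × 64.0273 = INR 571,123,516.00
INR 571,123,516.00 × 0.0106435 = EUR 6,078,753.14
EUR 6,078,753.14 ÷ 0.674851 = CAD 9,007,548.54
Profit = CAD 9,007,548.54 − CAD 8,920,000.00

Profit: CAD 87,548.54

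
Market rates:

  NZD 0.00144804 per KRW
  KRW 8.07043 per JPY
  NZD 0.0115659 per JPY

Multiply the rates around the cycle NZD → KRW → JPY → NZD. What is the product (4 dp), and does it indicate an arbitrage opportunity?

Around NZD → KRW → JPY → NZD: 1 ÷ 0.00144804 ÷ 8.07043 × 0.0115659 = 0.989697
Product < 1; profitable direction is NZD → JPY → KRW → NZD.

0.9897 (arbitrage exists)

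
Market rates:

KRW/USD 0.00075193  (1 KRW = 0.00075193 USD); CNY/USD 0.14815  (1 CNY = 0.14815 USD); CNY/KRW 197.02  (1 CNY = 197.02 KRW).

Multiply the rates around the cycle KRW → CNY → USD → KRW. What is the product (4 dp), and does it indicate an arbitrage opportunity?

Around KRW → CNY → USD → KRW: 1 ÷ 197.02 × 0.14815 ÷ 0.00075193 = 1.000032
Product ≈ 1 (deviation 0.003%, within rounding noise).

1.0000 (no arbitrage)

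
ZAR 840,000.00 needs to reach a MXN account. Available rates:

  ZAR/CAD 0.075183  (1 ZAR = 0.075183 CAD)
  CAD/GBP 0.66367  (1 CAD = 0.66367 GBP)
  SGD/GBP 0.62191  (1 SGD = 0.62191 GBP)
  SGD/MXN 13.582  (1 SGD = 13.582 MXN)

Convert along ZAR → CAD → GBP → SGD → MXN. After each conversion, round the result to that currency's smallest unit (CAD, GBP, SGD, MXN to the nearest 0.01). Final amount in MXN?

MXN 915,350.33

ZAR 840,000.00 × 0.075183 = CAD 63,153.72
CAD 63,153.72 × 0.66367 = GBP 41,913.23
GBP 41,913.23 ÷ 0.62191 = SGD 67,394.37
SGD 67,394.37 × 13.582 = MXN 915,350.33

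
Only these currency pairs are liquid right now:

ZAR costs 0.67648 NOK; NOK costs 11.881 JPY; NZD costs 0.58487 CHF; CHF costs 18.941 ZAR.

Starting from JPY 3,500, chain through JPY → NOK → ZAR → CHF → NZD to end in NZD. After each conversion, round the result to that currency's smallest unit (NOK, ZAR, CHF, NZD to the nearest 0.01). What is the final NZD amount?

JPY 3,500 ÷ 11.881 = NOK 294.59
NOK 294.59 ÷ 0.67648 = ZAR 435.47
ZAR 435.47 ÷ 18.941 = CHF 22.99
CHF 22.99 ÷ 0.58487 = NZD 39.31

NZD 39.31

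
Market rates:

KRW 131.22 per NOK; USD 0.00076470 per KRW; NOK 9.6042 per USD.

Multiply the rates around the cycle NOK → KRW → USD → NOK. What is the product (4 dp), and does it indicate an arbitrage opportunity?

0.9637 (arbitrage exists)

Around NOK → KRW → USD → NOK: 1 × 131.22 × 0.00076470 × 9.6042 = 0.963723
Product < 1; profitable direction is NOK → USD → KRW → NOK.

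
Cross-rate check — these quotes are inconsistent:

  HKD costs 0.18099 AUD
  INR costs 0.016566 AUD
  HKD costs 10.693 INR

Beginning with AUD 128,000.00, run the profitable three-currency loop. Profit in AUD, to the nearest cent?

Profit: AUD 2,781.80

Profitable loop is AUD → INR → HKD → AUD:
AUD 128,000.00 ÷ 0.016566 = INR 7,726,669.08
INR 7,726,669.08 ÷ 10.693 = HKD 722,591.33
HKD 722,591.33 × 0.18099 = AUD 130,781.80
Profit = AUD 130,781.80 − AUD 128,000.00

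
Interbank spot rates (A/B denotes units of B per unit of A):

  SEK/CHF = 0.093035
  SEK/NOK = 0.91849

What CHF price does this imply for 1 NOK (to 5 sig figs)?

1 NOK ÷ 0.91849 = 1.08874 SEK
1.08874 SEK × 0.093035 = 0.101291 CHF

NOK/CHF = 0.10129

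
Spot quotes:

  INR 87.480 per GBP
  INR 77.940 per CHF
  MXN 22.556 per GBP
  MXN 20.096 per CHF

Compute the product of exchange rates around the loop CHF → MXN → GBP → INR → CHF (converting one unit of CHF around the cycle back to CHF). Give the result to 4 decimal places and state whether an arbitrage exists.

1.0000 (no arbitrage)

Around CHF → MXN → GBP → INR → CHF: 1 × 20.096 ÷ 22.556 × 87.480 ÷ 77.940 = 0.999991
Product ≈ 1 (deviation 0.001%, within rounding noise).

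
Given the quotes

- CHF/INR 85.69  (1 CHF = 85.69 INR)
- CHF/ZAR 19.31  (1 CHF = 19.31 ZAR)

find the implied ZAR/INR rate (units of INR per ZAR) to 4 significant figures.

ZAR/INR = 4.438

1 ZAR ÷ 19.31 = 0.0517866 CHF
0.0517866 CHF × 85.69 = 4.4376 INR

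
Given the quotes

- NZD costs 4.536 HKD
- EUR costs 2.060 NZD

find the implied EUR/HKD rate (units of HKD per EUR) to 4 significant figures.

EUR/HKD = 9.344

1 EUR × 2.060 = 2.06 NZD
2.06 NZD × 4.536 = 9.34416 HKD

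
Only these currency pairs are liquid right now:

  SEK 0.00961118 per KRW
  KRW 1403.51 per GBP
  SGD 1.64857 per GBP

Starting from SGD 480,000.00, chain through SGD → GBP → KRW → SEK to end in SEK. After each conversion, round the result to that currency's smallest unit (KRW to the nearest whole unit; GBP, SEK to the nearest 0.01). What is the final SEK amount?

SEK 3,927,589.28

SGD 480,000.00 ÷ 1.64857 = GBP 291,161.43
GBP 291,161.43 × 1403.51 = KRW 408,647,979
KRW 408,647,979 × 0.00961118 = SEK 3,927,589.28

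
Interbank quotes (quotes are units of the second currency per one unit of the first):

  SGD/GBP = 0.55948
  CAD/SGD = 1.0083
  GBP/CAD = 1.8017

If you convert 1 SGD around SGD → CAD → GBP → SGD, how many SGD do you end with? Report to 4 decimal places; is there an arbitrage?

0.9839 (arbitrage exists)

Around SGD → CAD → GBP → SGD: 1 ÷ 1.0083 ÷ 1.8017 ÷ 0.55948 = 0.983882
Product < 1; profitable direction is SGD → GBP → CAD → SGD.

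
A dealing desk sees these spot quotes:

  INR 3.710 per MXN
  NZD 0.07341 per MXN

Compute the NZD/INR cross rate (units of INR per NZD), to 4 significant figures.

1 NZD ÷ 0.07341 = 13.6221 MXN
13.6221 MXN × 3.710 = 50.5381 INR

NZD/INR = 50.54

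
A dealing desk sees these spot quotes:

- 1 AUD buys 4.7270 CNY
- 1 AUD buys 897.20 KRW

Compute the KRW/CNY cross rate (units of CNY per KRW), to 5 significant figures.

KRW/CNY = 0.0052686

1 KRW ÷ 897.20 = 0.00111458 AUD
0.00111458 AUD × 4.7270 = 0.00526861 CNY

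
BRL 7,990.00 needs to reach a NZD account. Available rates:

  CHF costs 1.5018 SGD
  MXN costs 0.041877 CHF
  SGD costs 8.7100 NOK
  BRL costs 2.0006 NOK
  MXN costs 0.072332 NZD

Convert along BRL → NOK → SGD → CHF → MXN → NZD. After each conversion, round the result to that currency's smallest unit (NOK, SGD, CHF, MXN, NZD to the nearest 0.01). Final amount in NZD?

BRL 7,990.00 × 2.0006 = NOK 15,984.79
NOK 15,984.79 ÷ 8.7100 = SGD 1,835.22
SGD 1,835.22 ÷ 1.5018 = CHF 1,222.01
CHF 1,222.01 ÷ 0.041877 = MXN 29,180.93
MXN 29,180.93 × 0.072332 = NZD 2,110.72

NZD 2,110.72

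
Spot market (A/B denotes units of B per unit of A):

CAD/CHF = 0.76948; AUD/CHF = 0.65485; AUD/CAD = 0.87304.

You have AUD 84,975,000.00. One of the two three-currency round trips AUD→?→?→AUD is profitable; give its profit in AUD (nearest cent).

Profitable loop is AUD → CAD → CHF → AUD:
AUD 84,975,000.00 × 0.87304 = CAD 74,186,574.00
CAD 74,186,574.00 × 0.76948 = CHF 57,085,084.96
CHF 57,085,084.96 ÷ 0.65485 = AUD 87,172,764.70
Profit = AUD 87,172,764.70 − AUD 84,975,000.00

Profit: AUD 2,197,764.70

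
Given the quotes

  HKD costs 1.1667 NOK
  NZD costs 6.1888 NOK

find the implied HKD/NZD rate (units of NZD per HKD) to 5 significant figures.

1 HKD × 1.1667 = 1.1667 NOK
1.1667 NOK ÷ 6.1888 = 0.188518 NZD

HKD/NZD = 0.18852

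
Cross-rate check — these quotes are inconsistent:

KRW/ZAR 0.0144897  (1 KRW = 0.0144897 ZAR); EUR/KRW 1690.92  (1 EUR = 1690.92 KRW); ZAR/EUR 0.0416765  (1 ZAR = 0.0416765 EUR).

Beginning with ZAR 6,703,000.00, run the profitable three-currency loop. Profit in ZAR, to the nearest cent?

Profit: ZAR 141,518.69

Profitable loop is ZAR → EUR → KRW → ZAR:
ZAR 6,703,000.00 × 0.0416765 = EUR 279,357.58
EUR 279,357.58 × 1690.92 = KRW 472,371,318
KRW 472,371,318 × 0.0144897 = ZAR 6,844,518.69
Profit = ZAR 6,844,518.69 − ZAR 6,703,000.00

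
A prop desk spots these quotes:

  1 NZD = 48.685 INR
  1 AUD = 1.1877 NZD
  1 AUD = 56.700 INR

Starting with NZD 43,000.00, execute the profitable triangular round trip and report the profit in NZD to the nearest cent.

Profitable loop is NZD → INR → AUD → NZD:
NZD 43,000.00 × 48.685 = INR 2,093,455.00
INR 2,093,455.00 ÷ 56.700 = AUD 36,921.60
AUD 36,921.60 × 1.1877 = NZD 43,851.79
Profit = NZD 43,851.79 − NZD 43,000.00

Profit: NZD 851.79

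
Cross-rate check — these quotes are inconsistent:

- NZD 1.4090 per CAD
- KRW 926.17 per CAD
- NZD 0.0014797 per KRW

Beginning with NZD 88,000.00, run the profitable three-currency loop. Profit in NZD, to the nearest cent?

Profitable loop is NZD → KRW → CAD → NZD:
NZD 88,000.00 ÷ 0.0014797 = KRW 59,471,514
KRW 59,471,514 ÷ 926.17 = CAD 64,212.31
CAD 64,212.31 × 1.4090 = NZD 90,475.14
Profit = NZD 90,475.14 − NZD 88,000.00

Profit: NZD 2,475.14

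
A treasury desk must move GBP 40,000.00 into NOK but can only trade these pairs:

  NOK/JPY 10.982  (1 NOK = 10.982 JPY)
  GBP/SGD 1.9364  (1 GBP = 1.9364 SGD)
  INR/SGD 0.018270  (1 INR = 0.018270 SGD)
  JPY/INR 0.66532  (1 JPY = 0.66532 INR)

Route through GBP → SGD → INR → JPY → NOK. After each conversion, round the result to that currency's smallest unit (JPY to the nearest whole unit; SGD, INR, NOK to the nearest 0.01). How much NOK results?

GBP 40,000.00 × 1.9364 = SGD 77,456.00
SGD 77,456.00 ÷ 0.018270 = INR 4,239,518.34
INR 4,239,518.34 ÷ 0.66532 = JPY 6,372,149
JPY 6,372,149 ÷ 10.982 = NOK 580,235.75

NOK 580,235.75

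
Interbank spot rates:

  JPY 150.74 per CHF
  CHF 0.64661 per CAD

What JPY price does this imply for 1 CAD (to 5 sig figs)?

CAD/JPY = 97.470

1 CAD × 0.64661 = 0.64661 CHF
0.64661 CHF × 150.74 = 97.47 JPY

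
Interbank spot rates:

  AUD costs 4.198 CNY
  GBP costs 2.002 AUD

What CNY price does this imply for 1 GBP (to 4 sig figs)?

GBP/CNY = 8.404

1 GBP × 2.002 = 2.002 AUD
2.002 AUD × 4.198 = 8.4044 CNY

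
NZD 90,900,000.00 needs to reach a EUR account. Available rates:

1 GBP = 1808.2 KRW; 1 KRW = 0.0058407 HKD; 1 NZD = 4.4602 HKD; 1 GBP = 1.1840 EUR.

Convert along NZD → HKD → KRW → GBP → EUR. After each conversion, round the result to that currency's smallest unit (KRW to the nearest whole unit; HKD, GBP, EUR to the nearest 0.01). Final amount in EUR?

NZD 90,900,000.00 × 4.4602 = HKD 405,432,180.00
HKD 405,432,180.00 ÷ 0.0058407 = KRW 69,414,998,202
KRW 69,414,998,202 ÷ 1808.2 = GBP 38,389,004.65
GBP 38,389,004.65 × 1.1840 = EUR 45,452,581.51

EUR 45,452,581.51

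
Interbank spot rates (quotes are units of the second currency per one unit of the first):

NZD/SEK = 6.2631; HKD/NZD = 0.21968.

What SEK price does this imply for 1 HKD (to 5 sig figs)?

1 HKD × 0.21968 = 0.21968 NZD
0.21968 NZD × 6.2631 = 1.37588 SEK

HKD/SEK = 1.3759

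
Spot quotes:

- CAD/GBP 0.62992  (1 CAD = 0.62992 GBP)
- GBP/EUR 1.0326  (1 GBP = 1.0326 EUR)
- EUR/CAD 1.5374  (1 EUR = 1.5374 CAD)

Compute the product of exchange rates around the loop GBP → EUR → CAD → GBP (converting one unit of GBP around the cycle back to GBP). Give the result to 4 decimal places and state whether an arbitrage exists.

Around GBP → EUR → CAD → GBP: 1 × 1.0326 × 1.5374 × 0.62992 = 1.000010
Product ≈ 1 (deviation 0.001%, within rounding noise).

1.0000 (no arbitrage)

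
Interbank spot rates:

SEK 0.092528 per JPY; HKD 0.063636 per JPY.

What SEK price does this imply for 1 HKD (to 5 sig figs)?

HKD/SEK = 1.4540

1 HKD ÷ 0.063636 = 15.7144 JPY
15.7144 JPY × 0.092528 = 1.45402 SEK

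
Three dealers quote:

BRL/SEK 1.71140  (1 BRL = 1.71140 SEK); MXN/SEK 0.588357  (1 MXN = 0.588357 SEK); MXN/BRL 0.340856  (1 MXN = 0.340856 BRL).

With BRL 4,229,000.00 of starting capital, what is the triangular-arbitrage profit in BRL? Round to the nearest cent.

Profit: BRL 36,364.39

Profitable loop is BRL → MXN → SEK → BRL:
BRL 4,229,000.00 ÷ 0.340856 = MXN 12,406,998.85
MXN 12,406,998.85 × 0.588357 = SEK 7,299,744.62
SEK 7,299,744.62 ÷ 1.71140 = BRL 4,265,364.39
Profit = BRL 4,265,364.39 − BRL 4,229,000.00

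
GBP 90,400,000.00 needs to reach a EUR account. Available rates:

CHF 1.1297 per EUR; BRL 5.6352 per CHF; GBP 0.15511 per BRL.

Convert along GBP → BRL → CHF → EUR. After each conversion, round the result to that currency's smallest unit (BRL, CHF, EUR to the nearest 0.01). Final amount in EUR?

EUR 91,549,540.66

GBP 90,400,000.00 ÷ 0.15511 = BRL 582,812,197.80
BRL 582,812,197.80 ÷ 5.6352 = CHF 103,423,516.08
CHF 103,423,516.08 ÷ 1.1297 = EUR 91,549,540.66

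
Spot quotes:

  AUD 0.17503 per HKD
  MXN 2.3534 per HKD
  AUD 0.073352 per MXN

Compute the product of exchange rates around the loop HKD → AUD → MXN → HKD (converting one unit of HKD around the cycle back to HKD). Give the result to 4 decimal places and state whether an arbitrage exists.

Around HKD → AUD → MXN → HKD: 1 × 0.17503 ÷ 0.073352 ÷ 2.3534 = 1.013923
Product > 1; profitable direction is HKD → AUD → MXN → HKD.

1.0139 (arbitrage exists)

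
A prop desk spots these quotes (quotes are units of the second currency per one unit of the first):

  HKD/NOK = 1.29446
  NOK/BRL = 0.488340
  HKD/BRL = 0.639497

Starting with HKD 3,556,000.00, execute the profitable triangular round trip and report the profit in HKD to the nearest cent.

Profit: HKD 41,404.97

Profitable loop is HKD → BRL → NOK → HKD:
HKD 3,556,000.00 × 0.639497 = BRL 2,274,051.33
BRL 2,274,051.33 ÷ 0.488340 = NOK 4,656,696.83
NOK 4,656,696.83 ÷ 1.29446 = HKD 3,597,404.97
Profit = HKD 3,597,404.97 − HKD 3,556,000.00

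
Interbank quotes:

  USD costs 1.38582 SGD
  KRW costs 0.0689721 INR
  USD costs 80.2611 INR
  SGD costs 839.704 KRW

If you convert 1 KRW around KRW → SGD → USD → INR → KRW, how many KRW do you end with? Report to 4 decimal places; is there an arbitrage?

1.0000 (no arbitrage)

Around KRW → SGD → USD → INR → KRW: 1 ÷ 839.704 ÷ 1.38582 × 80.2611 ÷ 0.0689721 = 0.999997
Product ≈ 1 (deviation 0.000%, within rounding noise).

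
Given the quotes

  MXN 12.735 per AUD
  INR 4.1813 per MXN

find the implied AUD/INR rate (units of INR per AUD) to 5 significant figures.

1 AUD × 12.735 = 12.735 MXN
12.735 MXN × 4.1813 = 53.2489 INR

AUD/INR = 53.249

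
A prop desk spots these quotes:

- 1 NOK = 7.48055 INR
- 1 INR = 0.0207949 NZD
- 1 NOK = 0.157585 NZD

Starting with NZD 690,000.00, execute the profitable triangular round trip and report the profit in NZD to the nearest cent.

Profit: NZD 8,994.25

Profitable loop is NZD → INR → NOK → NZD:
NZD 690,000.00 ÷ 0.0207949 = INR 33,181,212.70
INR 33,181,212.70 ÷ 7.48055 = NOK 4,435,664.85
NOK 4,435,664.85 × 0.157585 = NZD 698,994.25
Profit = NZD 698,994.25 − NZD 690,000.00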